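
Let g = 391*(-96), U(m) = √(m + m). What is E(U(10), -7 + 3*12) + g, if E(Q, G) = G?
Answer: -37507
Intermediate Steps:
U(m) = √2*√m (U(m) = √(2*m) = √2*√m)
g = -37536
E(U(10), -7 + 3*12) + g = (-7 + 3*12) - 37536 = (-7 + 36) - 37536 = 29 - 37536 = -37507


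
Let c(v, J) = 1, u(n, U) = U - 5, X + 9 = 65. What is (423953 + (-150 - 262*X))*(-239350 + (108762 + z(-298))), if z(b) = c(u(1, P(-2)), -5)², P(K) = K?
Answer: -53427189897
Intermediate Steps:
X = 56 (X = -9 + 65 = 56)
u(n, U) = -5 + U
z(b) = 1 (z(b) = 1² = 1)
(423953 + (-150 - 262*X))*(-239350 + (108762 + z(-298))) = (423953 + (-150 - 262*56))*(-239350 + (108762 + 1)) = (423953 + (-150 - 14672))*(-239350 + 108763) = (423953 - 14822)*(-130587) = 409131*(-130587) = -53427189897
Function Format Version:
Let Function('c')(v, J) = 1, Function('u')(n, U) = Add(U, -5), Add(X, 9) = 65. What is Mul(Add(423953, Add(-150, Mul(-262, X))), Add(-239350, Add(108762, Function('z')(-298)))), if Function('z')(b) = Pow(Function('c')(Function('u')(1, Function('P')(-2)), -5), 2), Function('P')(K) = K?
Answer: -53427189897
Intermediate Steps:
X = 56 (X = Add(-9, 65) = 56)
Function('u')(n, U) = Add(-5, U)
Function('z')(b) = 1 (Function('z')(b) = Pow(1, 2) = 1)
Mul(Add(423953, Add(-150, Mul(-262, X))), Add(-239350, Add(108762, Function('z')(-298)))) = Mul(Add(423953, Add(-150, Mul(-262, 56))), Add(-239350, Add(108762, 1))) = Mul(Add(423953, Add(-150, -14672)), Add(-239350, 108763)) = Mul(Add(423953, -14822), -130587) = Mul(409131, -130587) = -53427189897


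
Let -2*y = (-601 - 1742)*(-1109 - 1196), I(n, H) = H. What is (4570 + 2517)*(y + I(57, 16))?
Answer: -38273931721/2 ≈ -1.9137e+10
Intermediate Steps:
y = -5400615/2 (y = -(-601 - 1742)*(-1109 - 1196)/2 = -(-2343)*(-2305)/2 = -½*5400615 = -5400615/2 ≈ -2.7003e+6)
(4570 + 2517)*(y + I(57, 16)) = (4570 + 2517)*(-5400615/2 + 16) = 7087*(-5400583/2) = -38273931721/2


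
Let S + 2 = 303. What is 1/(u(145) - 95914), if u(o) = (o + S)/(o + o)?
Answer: -145/13907307 ≈ -1.0426e-5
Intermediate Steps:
S = 301 (S = -2 + 303 = 301)
u(o) = (301 + o)/(2*o) (u(o) = (o + 301)/(o + o) = (301 + o)/((2*o)) = (301 + o)*(1/(2*o)) = (301 + o)/(2*o))
1/(u(145) - 95914) = 1/((½)*(301 + 145)/145 - 95914) = 1/((½)*(1/145)*446 - 95914) = 1/(223/145 - 95914) = 1/(-13907307/145) = -145/13907307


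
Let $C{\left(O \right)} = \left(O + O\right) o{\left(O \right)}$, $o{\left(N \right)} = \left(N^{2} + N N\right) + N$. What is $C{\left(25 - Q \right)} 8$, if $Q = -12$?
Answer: $1642800$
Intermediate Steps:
$o{\left(N \right)} = N + 2 N^{2}$ ($o{\left(N \right)} = \left(N^{2} + N^{2}\right) + N = 2 N^{2} + N = N + 2 N^{2}$)
$C{\left(O \right)} = 2 O^{2} \left(1 + 2 O\right)$ ($C{\left(O \right)} = \left(O + O\right) O \left(1 + 2 O\right) = 2 O O \left(1 + 2 O\right) = 2 O^{2} \left(1 + 2 O\right)$)
$C{\left(25 - Q \right)} 8 = \left(25 - -12\right)^{2} \left(2 + 4 \left(25 - -12\right)\right) 8 = \left(25 + 12\right)^{2} \left(2 + 4 \left(25 + 12\right)\right) 8 = 37^{2} \left(2 + 4 \cdot 37\right) 8 = 1369 \left(2 + 148\right) 8 = 1369 \cdot 150 \cdot 8 = 205350 \cdot 8 = 1642800$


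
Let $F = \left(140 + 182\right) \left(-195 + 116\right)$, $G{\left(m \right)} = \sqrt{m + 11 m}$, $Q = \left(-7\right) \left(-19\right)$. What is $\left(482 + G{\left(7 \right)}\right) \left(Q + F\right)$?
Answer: $-12197010 - 50610 \sqrt{21} \approx -1.2429 \cdot 10^{7}$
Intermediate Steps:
$Q = 133$
$G{\left(m \right)} = 2 \sqrt{3} \sqrt{m}$ ($G{\left(m \right)} = \sqrt{12 m} = 2 \sqrt{3} \sqrt{m}$)
$F = -25438$ ($F = 322 \left(-79\right) = -25438$)
$\left(482 + G{\left(7 \right)}\right) \left(Q + F\right) = \left(482 + 2 \sqrt{3} \sqrt{7}\right) \left(133 - 25438\right) = \left(482 + 2 \sqrt{21}\right) \left(-25305\right) = -12197010 - 50610 \sqrt{21}$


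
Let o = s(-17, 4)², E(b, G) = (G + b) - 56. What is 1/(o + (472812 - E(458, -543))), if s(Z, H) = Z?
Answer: 1/473242 ≈ 2.1131e-6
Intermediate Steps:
E(b, G) = -56 + G + b
o = 289 (o = (-17)² = 289)
1/(o + (472812 - E(458, -543))) = 1/(289 + (472812 - (-56 - 543 + 458))) = 1/(289 + (472812 - 1*(-141))) = 1/(289 + (472812 + 141)) = 1/(289 + 472953) = 1/473242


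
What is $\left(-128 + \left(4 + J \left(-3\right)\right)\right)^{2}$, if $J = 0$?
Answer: $15376$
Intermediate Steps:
$\left(-128 + \left(4 + J \left(-3\right)\right)\right)^{2} = \left(-128 + \left(4 + 0 \left(-3\right)\right)\right)^{2} = \left(-128 + \left(4 + 0\right)\right)^{2} = \left(-128 + 4\right)^{2} = \left(-124\right)^{2} = 15376$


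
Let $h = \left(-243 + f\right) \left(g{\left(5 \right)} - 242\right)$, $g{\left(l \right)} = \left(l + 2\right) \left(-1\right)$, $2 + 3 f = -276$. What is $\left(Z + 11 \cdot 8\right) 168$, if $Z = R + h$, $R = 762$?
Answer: $14184408$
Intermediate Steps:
$f = - \frac{278}{3}$ ($f = - \frac{2}{3} + \frac{1}{3} \left(-276\right) = - \frac{2}{3} - 92 = - \frac{278}{3} \approx -92.667$)
$g{\left(l \right)} = -2 - l$ ($g{\left(l \right)} = \left(2 + l\right) \left(-1\right) = -2 - l$)
$h = 83581$ ($h = \left(-243 - \frac{278}{3}\right) \left(\left(-2 - 5\right) - 242\right) = - \frac{1007 \left(\left(-2 - 5\right) - 242\right)}{3} = - \frac{1007 \left(-7 - 242\right)}{3} = \left(- \frac{1007}{3}\right) \left(-249\right) = 83581$)
$Z = 84343$ ($Z = 762 + 83581 = 84343$)
$\left(Z + 11 \cdot 8\right) 168 = \left(84343 + 11 \cdot 8\right) 168 = \left(84343 + 88\right) 168 = 84431 \cdot 168 = 14184408$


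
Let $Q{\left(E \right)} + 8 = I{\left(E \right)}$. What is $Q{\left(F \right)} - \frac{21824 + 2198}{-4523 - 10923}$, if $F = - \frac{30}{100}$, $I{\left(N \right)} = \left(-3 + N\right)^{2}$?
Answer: $\frac{3433047}{772300} \approx 4.4452$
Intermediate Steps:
$F = - \frac{3}{10}$ ($F = \left(-30\right) \frac{1}{100} = - \frac{3}{10} \approx -0.3$)
$Q{\left(E \right)} = -8 + \left(-3 + E\right)^{2}$
$Q{\left(F \right)} - \frac{21824 + 2198}{-4523 - 10923} = \left(-8 + \left(-3 - \frac{3}{10}\right)^{2}\right) - \frac{21824 + 2198}{-4523 - 10923} = \left(-8 + \left(- \frac{33}{10}\right)^{2}\right) - \frac{24022}{-15446} = \left(-8 + \frac{1089}{100}\right) - 24022 \left(- \frac{1}{15446}\right) = \frac{289}{100} - - \frac{12011}{7723} = \frac{289}{100} + \frac{12011}{7723} = \frac{3433047}{772300}$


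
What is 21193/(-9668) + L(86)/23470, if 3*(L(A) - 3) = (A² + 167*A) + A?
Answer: -640462163/340361940 ≈ -1.8817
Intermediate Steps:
L(A) = 3 + 56*A + A²/3 (L(A) = 3 + ((A² + 167*A) + A)/3 = 3 + (A² + 168*A)/3 = 3 + (56*A + A²/3) = 3 + 56*A + A²/3)
21193/(-9668) + L(86)/23470 = 21193/(-9668) + (3 + 56*86 + (⅓)*86²)/23470 = 21193*(-1/9668) + (3 + 4816 + (⅓)*7396)*(1/23470) = -21193/9668 + (3 + 4816 + 7396/3)*(1/23470) = -21193/9668 + (21853/3)*(1/23470) = -21193/9668 + 21853/70410 = -640462163/340361940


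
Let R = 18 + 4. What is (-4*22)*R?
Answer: -1936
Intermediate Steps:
R = 22
(-4*22)*R = -4*22*22 = -88*22 = -1936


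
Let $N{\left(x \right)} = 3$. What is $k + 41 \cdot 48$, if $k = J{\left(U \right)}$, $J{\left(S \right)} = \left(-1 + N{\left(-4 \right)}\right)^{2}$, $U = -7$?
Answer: $1972$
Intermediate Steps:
$J{\left(S \right)} = 4$ ($J{\left(S \right)} = \left(-1 + 3\right)^{2} = 2^{2} = 4$)
$k = 4$
$k + 41 \cdot 48 = 4 + 41 \cdot 48 = 4 + 1968 = 1972$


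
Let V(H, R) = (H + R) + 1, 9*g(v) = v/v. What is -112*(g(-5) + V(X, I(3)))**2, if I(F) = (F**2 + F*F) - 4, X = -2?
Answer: -1559488/81 ≈ -19253.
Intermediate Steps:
I(F) = -4 + 2*F**2 (I(F) = (F**2 + F**2) - 4 = 2*F**2 - 4 = -4 + 2*F**2)
g(v) = 1/9 (g(v) = (v/v)/9 = (1/9)*1 = 1/9)
V(H, R) = 1 + H + R
-112*(g(-5) + V(X, I(3)))**2 = -112*(1/9 + (1 - 2 + (-4 + 2*3**2)))**2 = -112*(1/9 + (1 - 2 + (-4 + 2*9)))**2 = -112*(1/9 + (1 - 2 + (-4 + 18)))**2 = -112*(1/9 + (1 - 2 + 14))**2 = -112*(1/9 + 13)**2 = -112*(118/9)**2 = -112*13924/81 = -1559488/81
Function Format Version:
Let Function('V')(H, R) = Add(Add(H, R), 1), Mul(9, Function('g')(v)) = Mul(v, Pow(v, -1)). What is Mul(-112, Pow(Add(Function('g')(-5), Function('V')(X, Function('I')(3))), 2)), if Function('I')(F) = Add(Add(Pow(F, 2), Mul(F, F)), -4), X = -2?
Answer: Rational(-1559488, 81) ≈ -19253.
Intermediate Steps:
Function('I')(F) = Add(-4, Mul(2, Pow(F, 2))) (Function('I')(F) = Add(Add(Pow(F, 2), Pow(F, 2)), -4) = Add(Mul(2, Pow(F, 2)), -4) = Add(-4, Mul(2, Pow(F, 2))))
Function('g')(v) = Rational(1, 9) (Function('g')(v) = Mul(Rational(1, 9), Mul(v, Pow(v, -1))) = Mul(Rational(1, 9), 1) = Rational(1, 9))
Function('V')(H, R) = Add(1, H, R)
Mul(-112, Pow(Add(Function('g')(-5), Function('V')(X, Function('I')(3))), 2)) = Mul(-112, Pow(Add(Rational(1, 9), Add(1, -2, Add(-4, Mul(2, Pow(3, 2))))), 2)) = Mul(-112, Pow(Add(Rational(1, 9), Add(1, -2, Add(-4, Mul(2, 9)))), 2)) = Mul(-112, Pow(Add(Rational(1, 9), Add(1, -2, Add(-4, 18))), 2)) = Mul(-112, Pow(Add(Rational(1, 9), Add(1, -2, 14)), 2)) = Mul(-112, Pow(Add(Rational(1, 9), 13), 2)) = Mul(-112, Pow(Rational(118, 9), 2)) = Mul(-112, Rational(13924, 81)) = Rational(-1559488, 81)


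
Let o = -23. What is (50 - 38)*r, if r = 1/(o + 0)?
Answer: -12/23 ≈ -0.52174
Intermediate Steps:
r = -1/23 (r = 1/(-23 + 0) = 1/(-23) = -1/23 ≈ -0.043478)
(50 - 38)*r = (50 - 38)*(-1/23) = 12*(-1/23) = -12/23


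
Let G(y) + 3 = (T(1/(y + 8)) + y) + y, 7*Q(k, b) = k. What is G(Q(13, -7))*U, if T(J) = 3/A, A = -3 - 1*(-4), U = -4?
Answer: -104/7 ≈ -14.857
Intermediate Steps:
Q(k, b) = k/7
A = 1 (A = -3 + 4 = 1)
T(J) = 3 (T(J) = 3/1 = 3*1 = 3)
G(y) = 2*y (G(y) = -3 + ((3 + y) + y) = -3 + (3 + 2*y) = 2*y)
G(Q(13, -7))*U = (2*((⅐)*13))*(-4) = (2*(13/7))*(-4) = (26/7)*(-4) = -104/7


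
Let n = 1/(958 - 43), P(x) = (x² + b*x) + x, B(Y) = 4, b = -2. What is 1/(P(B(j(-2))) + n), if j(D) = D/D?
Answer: 915/10981 ≈ 0.083326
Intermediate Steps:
j(D) = 1
P(x) = x² - x (P(x) = (x² - 2*x) + x = x² - x)
n = 1/915 ≈ 0.0010929
1/(P(B(j(-2))) + n) = 1/(4*(-1 + 4) + 1/915) = 1/(4*3 + 1/915) = 1/(12 + 1/915) = 1/(10981/915) = 915/10981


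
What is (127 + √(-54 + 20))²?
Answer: (127 + I*√34)² ≈ 16095.0 + 1481.1*I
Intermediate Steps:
(127 + √(-54 + 20))² = (127 + √(-34))² = (127 + I*√34)²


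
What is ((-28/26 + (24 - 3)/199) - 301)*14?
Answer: -10936800/2587 ≈ -4227.6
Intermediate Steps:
((-28/26 + (24 - 3)/199) - 301)*14 = ((-28*1/26 + 21*(1/199)) - 301)*14 = ((-14/13 + 21/199) - 301)*14 = (-2513/2587 - 301)*14 = -781200/2587*14 = -10936800/2587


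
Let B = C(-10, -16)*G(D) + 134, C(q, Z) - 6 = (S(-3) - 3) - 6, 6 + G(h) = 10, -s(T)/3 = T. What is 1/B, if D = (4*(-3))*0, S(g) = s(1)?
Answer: 1/110 ≈ 0.0090909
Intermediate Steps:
s(T) = -3*T
S(g) = -3 (S(g) = -3*1 = -3)
D = 0 (D = -12*0 = 0)
G(h) = 4 (G(h) = -6 + 10 = 4)
C(q, Z) = -6 (C(q, Z) = 6 + ((-3 - 3) - 6) = 6 + (-6 - 6) = 6 - 12 = -6)
B = 110 (B = -6*4 + 134 = -24 + 134 = 110)
1/B = 1/110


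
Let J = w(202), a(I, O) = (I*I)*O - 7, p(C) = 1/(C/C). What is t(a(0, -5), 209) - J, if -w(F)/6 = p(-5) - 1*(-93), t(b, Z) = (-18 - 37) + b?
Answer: 502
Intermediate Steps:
p(C) = 1 (p(C) = 1/1 = 1)
a(I, O) = -7 + O*I² (a(I, O) = I²*O - 7 = O*I² - 7 = -7 + O*I²)
t(b, Z) = -55 + b
w(F) = -564 (w(F) = -6*(1 - 1*(-93)) = -6*(1 + 93) = -6*94 = -564)
J = -564
t(a(0, -5), 209) - J = (-55 + (-7 - 5*0²)) - 1*(-564) = (-55 + (-7 - 5*0)) + 564 = (-55 + (-7 + 0)) + 564 = (-55 - 7) + 564 = -62 + 564 = 502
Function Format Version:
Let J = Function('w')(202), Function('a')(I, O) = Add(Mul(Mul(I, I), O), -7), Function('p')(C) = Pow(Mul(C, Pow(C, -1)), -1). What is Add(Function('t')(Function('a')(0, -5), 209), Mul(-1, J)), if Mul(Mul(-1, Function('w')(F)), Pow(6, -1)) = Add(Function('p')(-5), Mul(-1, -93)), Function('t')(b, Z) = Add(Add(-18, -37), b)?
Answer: 502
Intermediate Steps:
Function('p')(C) = 1 (Function('p')(C) = Pow(1, -1) = 1)
Function('a')(I, O) = Add(-7, Mul(O, Pow(I, 2))) (Function('a')(I, O) = Add(Mul(Pow(I, 2), O), -7) = Add(Mul(O, Pow(I, 2)), -7) = Add(-7, Mul(O, Pow(I, 2))))
Function('t')(b, Z) = Add(-55, b)
Function('w')(F) = -564 (Function('w')(F) = Mul(-6, Add(1, Mul(-1, -93))) = Mul(-6, Add(1, 93)) = Mul(-6, 94) = -564)
J = -564
Add(Function('t')(Function('a')(0, -5), 209), Mul(-1, J)) = Add(Add(-55, Add(-7, Mul(-5, Pow(0, 2)))), Mul(-1, -564)) = Add(Add(-55, Add(-7, Mul(-5, 0))), 564) = Add(Add(-55, Add(-7, 0)), 564) = Add(Add(-55, -7), 564) = Add(-62, 564) = 502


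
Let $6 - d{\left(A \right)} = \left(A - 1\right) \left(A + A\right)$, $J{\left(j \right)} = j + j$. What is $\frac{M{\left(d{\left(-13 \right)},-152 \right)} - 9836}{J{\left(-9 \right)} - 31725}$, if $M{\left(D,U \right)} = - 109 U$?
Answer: $- \frac{748}{3527} \approx -0.21208$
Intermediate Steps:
$J{\left(j \right)} = 2 j$
$d{\left(A \right)} = 6 - 2 A \left(-1 + A\right)$ ($d{\left(A \right)} = 6 - \left(A - 1\right) \left(A + A\right) = 6 - \left(-1 + A\right) 2 A = 6 - 2 A \left(-1 + A\right)$)
$\frac{M{\left(d{\left(-13 \right)},-152 \right)} - 9836}{J{\left(-9 \right)} - 31725} = \frac{\left(-109\right) \left(-152\right) - 9836}{2 \left(-9\right) - 31725} = \frac{16568 - 9836}{-18 - 31725} = \frac{6732}{-31743} = 6732 \left(- \frac{1}{31743}\right) = - \frac{748}{3527}$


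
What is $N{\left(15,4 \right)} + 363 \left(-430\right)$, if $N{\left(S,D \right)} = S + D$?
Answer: $-156071$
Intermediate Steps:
$N{\left(S,D \right)} = D + S$
$N{\left(15,4 \right)} + 363 \left(-430\right) = \left(4 + 15\right) + 363 \left(-430\right) = 19 - 156090 = -156071$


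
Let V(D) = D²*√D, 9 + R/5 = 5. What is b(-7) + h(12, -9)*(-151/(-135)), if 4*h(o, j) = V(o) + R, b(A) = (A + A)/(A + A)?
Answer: -124/27 + 1208*√3/15 ≈ 134.90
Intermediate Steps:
R = -20 (R = -45 + 5*5 = -45 + 25 = -20)
b(A) = 1 (b(A) = (2*A)/((2*A)) = (2*A)*(1/(2*A)) = 1)
V(D) = D^(5/2)
h(o, j) = -5 + o^(5/2)/4 (h(o, j) = (o^(5/2) - 20)/4 = (-20 + o^(5/2))/4 = -5 + o^(5/2)/4)
b(-7) + h(12, -9)*(-151/(-135)) = 1 + (-5 + 12^(5/2)/4)*(-151/(-135)) = 1 + (-5 + (288*√3)/4)*(-151*(-1/135)) = 1 + (-5 + 72*√3)*(151/135) = 1 + (-151/27 + 1208*√3/15) = -124/27 + 1208*√3/15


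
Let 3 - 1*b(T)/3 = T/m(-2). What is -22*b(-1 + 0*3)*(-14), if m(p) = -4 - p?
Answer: 2310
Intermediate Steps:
b(T) = 9 + 3*T/2 (b(T) = 9 - 3*T/(-4 - 1*(-2)) = 9 - 3*T/(-4 + 2) = 9 - 3*T/(-2) = 9 - 3*T*(-1)/2 = 9 - (-3)*T/2 = 9 + 3*T/2)
-22*b(-1 + 0*3)*(-14) = -22*(9 + 3*(-1 + 0*3)/2)*(-14) = -22*(9 + 3*(-1 + 0)/2)*(-14) = -22*(9 + (3/2)*(-1))*(-14) = -22*(9 - 3/2)*(-14) = -22*15/2*(-14) = -165*(-14) = 2310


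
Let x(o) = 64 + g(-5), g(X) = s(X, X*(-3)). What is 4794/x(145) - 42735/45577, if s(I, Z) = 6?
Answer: 15393192/227885 ≈ 67.548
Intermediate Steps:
g(X) = 6
x(o) = 70 (x(o) = 64 + 6 = 70)
4794/x(145) - 42735/45577 = 4794/70 - 42735/45577 = 4794*(1/70) - 42735*1/45577 = 2397/35 - 6105/6511 = 15393192/227885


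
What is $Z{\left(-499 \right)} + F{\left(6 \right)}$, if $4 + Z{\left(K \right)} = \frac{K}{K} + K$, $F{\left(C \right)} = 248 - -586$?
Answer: $332$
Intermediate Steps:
$F{\left(C \right)} = 834$ ($F{\left(C \right)} = 248 + 586 = 834$)
$Z{\left(K \right)} = -3 + K$ ($Z{\left(K \right)} = -4 + \left(\frac{K}{K} + K\right) = -4 + \left(1 + K\right) = -3 + K$)
$Z{\left(-499 \right)} + F{\left(6 \right)} = \left(-3 - 499\right) + 834 = -502 + 834 = 332$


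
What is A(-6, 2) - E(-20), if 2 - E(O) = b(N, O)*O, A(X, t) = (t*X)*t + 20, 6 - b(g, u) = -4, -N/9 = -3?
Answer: -206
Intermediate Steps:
N = 27 (N = -9*(-3) = 27)
b(g, u) = 10 (b(g, u) = 6 - 1*(-4) = 6 + 4 = 10)
A(X, t) = 20 + X*t**2 (A(X, t) = (X*t)*t + 20 = X*t**2 + 20 = 20 + X*t**2)
E(O) = 2 - 10*O
A(-6, 2) - E(-20) = (20 - 6*2**2) - (2 - 10*(-20)) = (20 - 6*4) - (2 + 200) = (20 - 24) - 1*202 = -4 - 202 = -206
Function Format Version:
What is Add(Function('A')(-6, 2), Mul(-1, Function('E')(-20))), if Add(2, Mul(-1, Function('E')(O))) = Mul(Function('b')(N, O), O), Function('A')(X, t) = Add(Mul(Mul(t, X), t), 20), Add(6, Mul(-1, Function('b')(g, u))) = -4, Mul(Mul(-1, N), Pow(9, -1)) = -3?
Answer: -206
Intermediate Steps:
N = 27 (N = Mul(-9, -3) = 27)
Function('b')(g, u) = 10 (Function('b')(g, u) = Add(6, Mul(-1, -4)) = Add(6, 4) = 10)
Function('A')(X, t) = Add(20, Mul(X, Pow(t, 2))) (Function('A')(X, t) = Add(Mul(Mul(X, t), t), 20) = Add(Mul(X, Pow(t, 2)), 20) = Add(20, Mul(X, Pow(t, 2))))
Function('E')(O) = Add(2, Mul(-10, O)) (Function('E')(O) = Add(2, Mul(-1, Mul(10, O))) = Add(2, Mul(-10, O)))
Add(Function('A')(-6, 2), Mul(-1, Function('E')(-20))) = Add(Add(20, Mul(-6, Pow(2, 2))), Mul(-1, Add(2, Mul(-10, -20)))) = Add(Add(20, Mul(-6, 4)), Mul(-1, Add(2, 200))) = Add(Add(20, -24), Mul(-1, 202)) = Add(-4, -202) = -206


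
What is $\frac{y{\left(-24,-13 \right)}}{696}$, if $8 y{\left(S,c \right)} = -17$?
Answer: $- \frac{17}{5568} \approx -0.0030532$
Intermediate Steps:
$y{\left(S,c \right)} = - \frac{17}{8}$ ($y{\left(S,c \right)} = \frac{1}{8} \left(-17\right) = - \frac{17}{8}$)
$\frac{y{\left(-24,-13 \right)}}{696} = - \frac{17}{8 \cdot 696} = \left(- \frac{17}{8}\right) \frac{1}{696} = - \frac{17}{5568}$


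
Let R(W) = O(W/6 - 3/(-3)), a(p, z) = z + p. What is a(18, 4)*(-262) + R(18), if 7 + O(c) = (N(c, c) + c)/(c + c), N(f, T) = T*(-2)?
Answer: -11543/2 ≈ -5771.5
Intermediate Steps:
N(f, T) = -2*T
a(p, z) = p + z
O(c) = -15/2 (O(c) = -7 + (-2*c + c)/(c + c) = -7 + (-c)/((2*c)) = -7 + (-c)*(1/(2*c)) = -7 - ½ = -15/2)
R(W) = -15/2
a(18, 4)*(-262) + R(18) = (18 + 4)*(-262) - 15/2 = 22*(-262) - 15/2 = -5764 - 15/2 = -11543/2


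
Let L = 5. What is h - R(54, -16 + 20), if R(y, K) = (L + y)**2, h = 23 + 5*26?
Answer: -3328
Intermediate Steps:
h = 153 (h = 23 + 130 = 153)
R(y, K) = (5 + y)**2
h - R(54, -16 + 20) = 153 - (5 + 54)**2 = 153 - 1*59**2 = 153 - 1*3481 = 153 - 3481 = -3328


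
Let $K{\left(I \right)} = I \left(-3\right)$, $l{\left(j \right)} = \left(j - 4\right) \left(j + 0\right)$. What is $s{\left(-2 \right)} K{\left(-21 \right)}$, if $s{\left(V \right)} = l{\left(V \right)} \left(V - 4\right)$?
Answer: $-4536$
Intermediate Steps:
$l{\left(j \right)} = j \left(-4 + j\right)$ ($l{\left(j \right)} = \left(-4 + j\right) j = j \left(-4 + j\right)$)
$K{\left(I \right)} = - 3 I$
$s{\left(V \right)} = V \left(-4 + V\right)^{2}$ ($s{\left(V \right)} = V \left(-4 + V\right) \left(V - 4\right) = V \left(-4 + V\right) \left(-4 + V\right) = V \left(-4 + V\right)^{2}$)
$s{\left(-2 \right)} K{\left(-21 \right)} = - 2 \left(-4 - 2\right)^{2} \left(\left(-3\right) \left(-21\right)\right) = - 2 \left(-6\right)^{2} \cdot 63 = \left(-2\right) 36 \cdot 63 = \left(-72\right) 63 = -4536$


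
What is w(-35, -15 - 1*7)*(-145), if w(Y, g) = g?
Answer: 3190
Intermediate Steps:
w(-35, -15 - 1*7)*(-145) = (-15 - 1*7)*(-145) = (-15 - 7)*(-145) = -22*(-145) = 3190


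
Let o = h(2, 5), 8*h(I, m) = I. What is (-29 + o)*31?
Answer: -3565/4 ≈ -891.25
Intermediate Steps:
h(I, m) = I/8
o = 1/4 (o = (1/8)*2 = 1/4 ≈ 0.25000)
(-29 + o)*31 = (-29 + 1/4)*31 = -115/4*31 = -3565/4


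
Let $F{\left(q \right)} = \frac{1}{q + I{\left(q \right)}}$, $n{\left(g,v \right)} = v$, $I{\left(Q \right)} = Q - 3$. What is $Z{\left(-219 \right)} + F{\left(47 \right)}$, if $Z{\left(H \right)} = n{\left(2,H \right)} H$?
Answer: $\frac{4364452}{91} \approx 47961.0$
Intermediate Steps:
$I{\left(Q \right)} = -3 + Q$
$F{\left(q \right)} = \frac{1}{-3 + 2 q}$ ($F{\left(q \right)} = \frac{1}{q + \left(-3 + q\right)} = \frac{1}{-3 + 2 q}$)
$Z{\left(H \right)} = H^{2}$ ($Z{\left(H \right)} = H H = H^{2}$)
$Z{\left(-219 \right)} + F{\left(47 \right)} = \left(-219\right)^{2} + \frac{1}{-3 + 2 \cdot 47} = 47961 + \frac{1}{-3 + 94} = 47961 + \frac{1}{91} = \frac{4364452}{91}$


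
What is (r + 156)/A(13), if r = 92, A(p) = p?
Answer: 248/13 ≈ 19.077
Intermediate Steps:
(r + 156)/A(13) = (92 + 156)/13 = (1/13)*248 = 248/13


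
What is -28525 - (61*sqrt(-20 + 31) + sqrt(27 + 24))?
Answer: -28525 - sqrt(51) - 61*sqrt(11) ≈ -28734.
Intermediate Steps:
-28525 - (61*sqrt(-20 + 31) + sqrt(27 + 24)) = -28525 - (61*sqrt(11) + sqrt(51)) = -28525 - (sqrt(51) + 61*sqrt(11)) = -28525 + (-sqrt(51) - 61*sqrt(11)) = -28525 - sqrt(51) - 61*sqrt(11)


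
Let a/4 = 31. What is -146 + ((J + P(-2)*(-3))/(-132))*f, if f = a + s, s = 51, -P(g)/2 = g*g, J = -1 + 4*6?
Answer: -27497/132 ≈ -208.31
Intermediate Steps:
J = 23 (J = -1 + 24 = 23)
a = 124 (a = 4*31 = 124)
P(g) = -2*g² (P(g) = -2*g*g = -2*g²)
f = 175 (f = 124 + 51 = 175)
-146 + ((J + P(-2)*(-3))/(-132))*f = -146 + ((23 - 2*(-2)²*(-3))/(-132))*175 = -146 + ((23 - 2*4*(-3))*(-1/132))*175 = -146 + ((23 - 8*(-3))*(-1/132))*175 = -146 + ((23 + 24)*(-1/132))*175 = -146 + (47*(-1/132))*175 = -146 - 47/132*175 = -146 - 8225/132 = -27497/132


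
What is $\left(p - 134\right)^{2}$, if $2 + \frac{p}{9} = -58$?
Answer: $454276$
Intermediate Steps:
$p = -540$ ($p = -18 + 9 \left(-58\right) = -18 - 522 = -540$)
$\left(p - 134\right)^{2} = \left(-540 - 134\right)^{2} = \left(-674\right)^{2} = 454276$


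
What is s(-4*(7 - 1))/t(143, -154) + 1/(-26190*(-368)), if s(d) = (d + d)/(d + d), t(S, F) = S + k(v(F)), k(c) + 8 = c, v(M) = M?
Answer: -9637901/183120480 ≈ -0.052631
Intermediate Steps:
k(c) = -8 + c
t(S, F) = -8 + F + S (t(S, F) = S + (-8 + F) = -8 + F + S)
s(d) = 1 (s(d) = (2*d)/((2*d)) = (2*d)*(1/(2*d)) = 1)
s(-4*(7 - 1))/t(143, -154) + 1/(-26190*(-368)) = 1/(-8 - 154 + 143) + 1/(-26190*(-368)) = 1/(-19) - 1/26190*(-1/368) = 1*(-1/19) + 1/9637920 = -1/19 + 1/9637920 = -9637901/183120480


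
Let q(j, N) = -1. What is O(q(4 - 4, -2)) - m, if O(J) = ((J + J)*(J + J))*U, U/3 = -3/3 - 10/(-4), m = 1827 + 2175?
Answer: -3984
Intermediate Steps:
m = 4002
U = 9/2 (U = 3*(-3/3 - 10/(-4)) = 3*(-3*1/3 - 10*(-1/4)) = 3*(-1 + 5/2) = 3*(3/2) = 9/2 ≈ 4.5000)
O(J) = 18*J**2 (O(J) = ((J + J)*(J + J))*(9/2) = ((2*J)*(2*J))*(9/2) = (4*J**2)*(9/2) = 18*J**2)
O(q(4 - 4, -2)) - m = 18*(-1)**2 - 1*4002 = 18*1 - 4002 = 18 - 4002 = -3984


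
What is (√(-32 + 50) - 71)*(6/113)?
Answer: -426/113 + 18*√2/113 ≈ -3.5446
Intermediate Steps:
(√(-32 + 50) - 71)*(6/113) = (√18 - 71)*(6*(1/113)) = (3*√2 - 71)*(6/113) = (-71 + 3*√2)*(6/113) = -426/113 + 18*√2/113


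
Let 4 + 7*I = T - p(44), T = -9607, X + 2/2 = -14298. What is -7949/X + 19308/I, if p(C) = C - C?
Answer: -265171115/19632527 ≈ -13.507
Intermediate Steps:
p(C) = 0
X = -14299 (X = -1 - 14298 = -14299)
I = -1373 (I = -4/7 + (-9607 - 1*0)/7 = -4/7 + (-9607 + 0)/7 = -4/7 + (⅐)*(-9607) = -4/7 - 9607/7 = -1373)
-7949/X + 19308/I = -7949/(-14299) + 19308/(-1373) = -7949*(-1/14299) + 19308*(-1/1373) = 7949/14299 - 19308/1373 = -265171115/19632527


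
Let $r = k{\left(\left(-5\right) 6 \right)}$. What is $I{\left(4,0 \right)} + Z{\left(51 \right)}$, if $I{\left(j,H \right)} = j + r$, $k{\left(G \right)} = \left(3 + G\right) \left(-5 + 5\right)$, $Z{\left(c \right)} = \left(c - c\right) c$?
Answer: $4$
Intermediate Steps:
$Z{\left(c \right)} = 0$ ($Z{\left(c \right)} = 0 c = 0$)
$k{\left(G \right)} = 0$ ($k{\left(G \right)} = \left(3 + G\right) 0 = 0$)
$r = 0$
$I{\left(j,H \right)} = j$ ($I{\left(j,H \right)} = j + 0 = j$)
$I{\left(4,0 \right)} + Z{\left(51 \right)} = 4 + 0 = 4$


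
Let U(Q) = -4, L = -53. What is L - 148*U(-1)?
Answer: 539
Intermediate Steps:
L - 148*U(-1) = -53 - 148*(-4) = -53 + 592 = 539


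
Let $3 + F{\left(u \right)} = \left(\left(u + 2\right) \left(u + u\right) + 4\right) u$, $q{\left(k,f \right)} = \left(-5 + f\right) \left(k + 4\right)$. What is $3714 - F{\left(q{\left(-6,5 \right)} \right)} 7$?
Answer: $3735$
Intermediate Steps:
$q{\left(k,f \right)} = \left(-5 + f\right) \left(4 + k\right)$
$F{\left(u \right)} = -3 + u \left(4 + 2 u \left(2 + u\right)\right)$ ($F{\left(u \right)} = -3 + \left(\left(u + 2\right) \left(u + u\right) + 4\right) u = -3 + \left(\left(2 + u\right) 2 u + 4\right) u = -3 + \left(2 u \left(2 + u\right) + 4\right) u = -3 + \left(4 + 2 u \left(2 + u\right)\right) u = -3 + u \left(4 + 2 u \left(2 + u\right)\right)$)
$3714 - F{\left(q{\left(-6,5 \right)} \right)} 7 = 3714 - \left(-3 + 2 \left(-20 - -30 + 4 \cdot 5 + 5 \left(-6\right)\right)^{3} + 4 \left(-20 - -30 + 4 \cdot 5 + 5 \left(-6\right)\right) + 4 \left(-20 - -30 + 4 \cdot 5 + 5 \left(-6\right)\right)^{2}\right) 7 = 3714 - \left(-3 + 2 \left(-20 + 30 + 20 - 30\right)^{3} + 4 \left(-20 + 30 + 20 - 30\right) + 4 \left(-20 + 30 + 20 - 30\right)^{2}\right) 7 = 3714 - \left(-3 + 2 \cdot 0^{3} + 4 \cdot 0 + 4 \cdot 0^{2}\right) 7 = 3714 - \left(-3 + 2 \cdot 0 + 0 + 4 \cdot 0\right) 7 = 3714 - \left(-3 + 0 + 0 + 0\right) 7 = 3714 - \left(-3\right) 7 = 3714 - -21 = 3714 + 21 = 3735$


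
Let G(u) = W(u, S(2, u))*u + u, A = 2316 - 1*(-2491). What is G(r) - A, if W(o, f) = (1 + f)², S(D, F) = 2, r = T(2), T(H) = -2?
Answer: -4827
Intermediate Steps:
r = -2
A = 4807 (A = 2316 + 2491 = 4807)
G(u) = 10*u (G(u) = (1 + 2)²*u + u = 3²*u + u = 9*u + u = 10*u)
G(r) - A = 10*(-2) - 1*4807 = -20 - 4807 = -4827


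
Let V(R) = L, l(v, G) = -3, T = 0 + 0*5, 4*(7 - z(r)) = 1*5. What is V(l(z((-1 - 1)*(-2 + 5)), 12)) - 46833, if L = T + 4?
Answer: -46829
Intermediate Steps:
z(r) = 23/4 (z(r) = 7 - 5/4 = 23/4)
T = 0 (T = 0 + 0 = 0)
L = 4 (L = 0 + 4 = 4)
V(R) = 4
V(l(z((-1 - 1)*(-2 + 5)), 12)) - 46833 = 4 - 46833 = -46829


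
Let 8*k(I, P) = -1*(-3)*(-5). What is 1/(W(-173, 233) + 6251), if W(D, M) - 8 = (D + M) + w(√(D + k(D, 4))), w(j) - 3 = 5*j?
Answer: 50576/319776447 - 10*I*√2798/319776447 ≈ 0.00015816 - 1.6542e-6*I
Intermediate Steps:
k(I, P) = -15/8 (k(I, P) = (-1*(-3)*(-5))/8 = (3*(-5))/8 = (⅛)*(-15) = -15/8)
w(j) = 3 + 5*j
W(D, M) = 11 + D + M + 5*√(-15/8 + D) (W(D, M) = 8 + ((D + M) + (3 + 5*√(D - 15/8))) = 8 + ((D + M) + (3 + 5*√(-15/8 + D))) = 8 + (3 + D + M + 5*√(-15/8 + D)) = 11 + D + M + 5*√(-15/8 + D))
1/(W(-173, 233) + 6251) = 1/((11 - 173 + 233 + 5*√(-30 + 16*(-173))/4) + 6251) = 1/((11 - 173 + 233 + 5*√(-30 - 2768)/4) + 6251) = 1/((11 - 173 + 233 + 5*√(-2798)/4) + 6251) = 1/((11 - 173 + 233 + 5*(I*√2798)/4) + 6251) = 1/((11 - 173 + 233 + 5*I*√2798/4) + 6251) = 1/((71 + 5*I*√2798/4) + 6251) = 1/(6322 + 5*I*√2798/4)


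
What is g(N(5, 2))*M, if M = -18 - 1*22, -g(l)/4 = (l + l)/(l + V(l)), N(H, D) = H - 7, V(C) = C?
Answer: 160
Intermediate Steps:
N(H, D) = -7 + H
g(l) = -4 (g(l) = -4*(l + l)/(l + l) = -4*2*l/(2*l) = -4*2*l*1/(2*l) = -4*1 = -4)
M = -40 (M = -18 - 22 = -40)
g(N(5, 2))*M = -4*(-40) = 160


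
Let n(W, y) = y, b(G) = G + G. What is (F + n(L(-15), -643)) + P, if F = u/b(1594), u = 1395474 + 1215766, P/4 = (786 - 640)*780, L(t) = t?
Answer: 363189779/797 ≈ 4.5570e+5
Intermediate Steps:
b(G) = 2*G
P = 455520 (P = 4*((786 - 640)*780) = 4*(146*780) = 4*113880 = 455520)
u = 2611240
F = 652810/797 (F = 2611240/((2*1594)) = 2611240/3188 = 2611240*(1/3188) = 652810/797 ≈ 819.08)
(F + n(L(-15), -643)) + P = (652810/797 - 643) + 455520 = 140339/797 + 455520 = 363189779/797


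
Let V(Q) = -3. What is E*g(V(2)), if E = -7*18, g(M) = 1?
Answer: -126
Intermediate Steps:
E = -126
E*g(V(2)) = -126*1 = -126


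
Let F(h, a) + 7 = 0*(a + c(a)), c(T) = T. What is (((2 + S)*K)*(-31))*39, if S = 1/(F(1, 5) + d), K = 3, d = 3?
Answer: -25389/4 ≈ -6347.3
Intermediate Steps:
F(h, a) = -7 (F(h, a) = -7 + 0*(a + a) = -7 + 0*(2*a) = -7 + 0 = -7)
S = -¼ (S = 1/(-7 + 3) = 1/(-4) = -¼ ≈ -0.25000)
(((2 + S)*K)*(-31))*39 = (((2 - ¼)*3)*(-31))*39 = (((7/4)*3)*(-31))*39 = ((21/4)*(-31))*39 = -651/4*39 = -25389/4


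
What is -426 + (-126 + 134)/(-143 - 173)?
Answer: -33656/79 ≈ -426.03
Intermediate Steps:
-426 + (-126 + 134)/(-143 - 173) = -426 + 8/(-316) = -426 + 8*(-1/316) = -426 - 2/79 = -33656/79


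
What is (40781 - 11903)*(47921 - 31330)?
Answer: 479114898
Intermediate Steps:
(40781 - 11903)*(47921 - 31330) = 28878*16591 = 479114898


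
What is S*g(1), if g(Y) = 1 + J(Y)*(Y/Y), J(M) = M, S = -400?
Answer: -800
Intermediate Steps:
g(Y) = 1 + Y (g(Y) = 1 + Y*(Y/Y) = 1 + Y*1 = 1 + Y)
S*g(1) = -400*(1 + 1) = -400*2 = -800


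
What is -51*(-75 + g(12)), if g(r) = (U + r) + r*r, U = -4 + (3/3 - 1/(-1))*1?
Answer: -4029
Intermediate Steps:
U = -2 (U = -4 + (3*(⅓) - 1*(-1))*1 = -4 + (1 + 1)*1 = -4 + 2*1 = -4 + 2 = -2)
g(r) = -2 + r + r² (g(r) = (-2 + r) + r*r = (-2 + r) + r² = -2 + r + r²)
-51*(-75 + g(12)) = -51*(-75 + (-2 + 12 + 12²)) = -51*(-75 + (-2 + 12 + 144)) = -51*(-75 + 154) = -51*79 = -4029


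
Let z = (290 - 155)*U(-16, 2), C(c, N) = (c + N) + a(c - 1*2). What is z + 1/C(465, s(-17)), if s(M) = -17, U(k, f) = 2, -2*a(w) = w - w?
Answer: 120961/448 ≈ 270.00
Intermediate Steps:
a(w) = 0 (a(w) = -(w - w)/2 = -1/2*0 = 0)
C(c, N) = N + c (C(c, N) = (c + N) + 0 = (N + c) + 0 = N + c)
z = 270 (z = (290 - 155)*2 = 135*2 = 270)
z + 1/C(465, s(-17)) = 270 + 1/(-17 + 465) = 270 + 1/448 = 120961/448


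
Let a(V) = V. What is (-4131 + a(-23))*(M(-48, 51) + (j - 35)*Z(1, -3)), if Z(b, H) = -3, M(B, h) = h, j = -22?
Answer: -922188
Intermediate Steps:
(-4131 + a(-23))*(M(-48, 51) + (j - 35)*Z(1, -3)) = (-4131 - 23)*(51 + (-22 - 35)*(-3)) = -4154*(51 - 57*(-3)) = -4154*(51 + 171) = -4154*222 = -922188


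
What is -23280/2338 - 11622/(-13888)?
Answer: -10576443/1159648 ≈ -9.1204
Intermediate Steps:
-23280/2338 - 11622/(-13888) = -23280*1/2338 - 11622*(-1/13888) = -11640/1169 + 5811/6944 = -10576443/1159648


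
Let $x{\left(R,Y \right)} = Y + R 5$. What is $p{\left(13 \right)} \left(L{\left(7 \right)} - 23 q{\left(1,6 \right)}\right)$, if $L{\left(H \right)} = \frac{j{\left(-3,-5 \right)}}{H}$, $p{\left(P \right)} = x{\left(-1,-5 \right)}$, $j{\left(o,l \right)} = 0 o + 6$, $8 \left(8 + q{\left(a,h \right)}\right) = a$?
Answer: $- \frac{50955}{28} \approx -1819.8$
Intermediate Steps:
$q{\left(a,h \right)} = -8 + \frac{a}{8}$
$j{\left(o,l \right)} = 6$ ($j{\left(o,l \right)} = 0 + 6 = 6$)
$x{\left(R,Y \right)} = Y + 5 R$
$p{\left(P \right)} = -10$ ($p{\left(P \right)} = -5 + 5 \left(-1\right) = -5 - 5 = -10$)
$L{\left(H \right)} = \frac{6}{H}$
$p{\left(13 \right)} \left(L{\left(7 \right)} - 23 q{\left(1,6 \right)}\right) = - 10 \left(\frac{6}{7} - 23 \left(-8 + \frac{1}{8} \cdot 1\right)\right) = - 10 \left(6 \cdot \frac{1}{7} - 23 \left(-8 + \frac{1}{8}\right)\right) = - 10 \left(\frac{6}{7} - - \frac{1449}{8}\right) = - 10 \left(\frac{6}{7} + \frac{1449}{8}\right) = \left(-10\right) \frac{10191}{56} = - \frac{50955}{28}$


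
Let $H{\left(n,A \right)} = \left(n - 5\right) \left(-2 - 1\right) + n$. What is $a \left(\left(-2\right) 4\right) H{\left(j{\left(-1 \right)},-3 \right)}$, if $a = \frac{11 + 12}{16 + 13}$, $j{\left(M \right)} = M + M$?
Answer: $- \frac{3496}{29} \approx -120.55$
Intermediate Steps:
$j{\left(M \right)} = 2 M$
$a = \frac{23}{29} \approx 0.7931$
$H{\left(n,A \right)} = 15 - 2 n$ ($H{\left(n,A \right)} = \left(-5 + n\right) \left(-3\right) + n = \left(15 - 3 n\right) + n = 15 - 2 n$)
$a \left(\left(-2\right) 4\right) H{\left(j{\left(-1 \right)},-3 \right)} = \frac{23 \left(\left(-2\right) 4\right)}{29} \left(15 - 2 \cdot 2 \left(-1\right)\right) = \frac{23}{29} \left(-8\right) \left(15 - -4\right) = - \frac{184 \left(15 + 4\right)}{29} = \left(- \frac{184}{29}\right) 19 = - \frac{3496}{29}$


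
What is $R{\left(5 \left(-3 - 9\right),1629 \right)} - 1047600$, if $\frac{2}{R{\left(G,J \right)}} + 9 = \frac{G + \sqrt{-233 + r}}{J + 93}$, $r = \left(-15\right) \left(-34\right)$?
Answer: $- \frac{253572772322952}{242051087} - \frac{3444 \sqrt{277}}{242051087} \approx -1.0476 \cdot 10^{6}$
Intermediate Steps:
$r = 510$
$R{\left(G,J \right)} = \frac{2}{-9 + \frac{G + \sqrt{277}}{93 + J}}$ ($R{\left(G,J \right)} = \frac{2}{-9 + \frac{G + \sqrt{-233 + 510}}{J + 93}} = \frac{2}{-9 + \frac{G + \sqrt{277}}{93 + J}}$)
$R{\left(5 \left(-3 - 9\right),1629 \right)} - 1047600 = \frac{2 \left(93 + 1629\right)}{-837 + 5 \left(-3 - 9\right) + \sqrt{277} - 14661} - 1047600 = 2 \frac{1}{-837 + 5 \left(-12\right) + \sqrt{277} - 14661} \cdot 1722 - 1047600 = 2 \frac{1}{-837 - 60 + \sqrt{277} - 14661} \cdot 1722 - 1047600 = 2 \frac{1}{-15558 + \sqrt{277}} \cdot 1722 - 1047600 = \frac{3444}{-15558 + \sqrt{277}} - 1047600 = -1047600 + \frac{3444}{-15558 + \sqrt{277}}$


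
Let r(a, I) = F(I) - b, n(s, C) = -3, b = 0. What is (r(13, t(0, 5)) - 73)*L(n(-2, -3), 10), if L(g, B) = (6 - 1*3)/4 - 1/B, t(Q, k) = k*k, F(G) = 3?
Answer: -91/2 ≈ -45.500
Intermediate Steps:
t(Q, k) = k²
L(g, B) = ¾ - 1/B (L(g, B) = (6 - 3)*(¼) - 1/B = 3*(¼) - 1/B = ¾ - 1/B)
r(a, I) = 3 (r(a, I) = 3 - 1*0 = 3 + 0 = 3)
(r(13, t(0, 5)) - 73)*L(n(-2, -3), 10) = (3 - 73)*(¾ - 1/10) = -70*(¾ - 1*⅒) = -70*(¾ - ⅒) = -70*13/20 = -91/2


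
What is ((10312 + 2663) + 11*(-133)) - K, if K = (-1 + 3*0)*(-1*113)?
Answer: 11399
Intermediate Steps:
K = 113 (K = (-1 + 0)*(-113) = -1*(-113) = 113)
((10312 + 2663) + 11*(-133)) - K = ((10312 + 2663) + 11*(-133)) - 1*113 = (12975 - 1463) - 113 = 11512 - 113 = 11399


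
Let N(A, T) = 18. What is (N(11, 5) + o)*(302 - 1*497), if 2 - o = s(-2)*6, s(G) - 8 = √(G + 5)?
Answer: 5460 + 1170*√3 ≈ 7486.5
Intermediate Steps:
s(G) = 8 + √(5 + G) (s(G) = 8 + √(G + 5) = 8 + √(5 + G))
o = -46 - 6*√3 (o = 2 - (8 + √(5 - 2))*6 = 2 - (8 + √3)*6 = 2 - (48 + 6*√3) = 2 + (-48 - 6*√3) = -46 - 6*√3 ≈ -56.392)
(N(11, 5) + o)*(302 - 1*497) = (18 + (-46 - 6*√3))*(302 - 1*497) = (-28 - 6*√3)*(302 - 497) = (-28 - 6*√3)*(-195) = 5460 + 1170*√3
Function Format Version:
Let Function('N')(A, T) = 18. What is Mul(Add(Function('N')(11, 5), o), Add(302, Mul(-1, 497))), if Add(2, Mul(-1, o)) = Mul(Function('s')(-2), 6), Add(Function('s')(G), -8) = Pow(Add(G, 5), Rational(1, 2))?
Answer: Add(5460, Mul(1170, Pow(3, Rational(1, 2)))) ≈ 7486.5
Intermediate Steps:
Function('s')(G) = Add(8, Pow(Add(5, G), Rational(1, 2))) (Function('s')(G) = Add(8, Pow(Add(G, 5), Rational(1, 2))) = Add(8, Pow(Add(5, G), Rational(1, 2))))
o = Add(-46, Mul(-6, Pow(3, Rational(1, 2)))) (o = Add(2, Mul(-1, Mul(Add(8, Pow(Add(5, -2), Rational(1, 2))), 6))) = Add(2, Mul(-1, Mul(Add(8, Pow(3, Rational(1, 2))), 6))) = Add(2, Mul(-1, Add(48, Mul(6, Pow(3, Rational(1, 2)))))) = Add(2, Add(-48, Mul(-6, Pow(3, Rational(1, 2))))) = Add(-46, Mul(-6, Pow(3, Rational(1, 2)))) ≈ -56.392)
Mul(Add(Function('N')(11, 5), o), Add(302, Mul(-1, 497))) = Mul(Add(18, Add(-46, Mul(-6, Pow(3, Rational(1, 2))))), Add(302, Mul(-1, 497))) = Mul(Add(-28, Mul(-6, Pow(3, Rational(1, 2)))), Add(302, -497)) = Mul(Add(-28, Mul(-6, Pow(3, Rational(1, 2)))), -195) = Add(5460, Mul(1170, Pow(3, Rational(1, 2))))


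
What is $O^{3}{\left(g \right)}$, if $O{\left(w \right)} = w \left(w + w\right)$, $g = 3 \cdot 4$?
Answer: $23887872$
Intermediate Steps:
$g = 12$
$O{\left(w \right)} = 2 w^{2}$ ($O{\left(w \right)} = w 2 w = 2 w^{2}$)
$O^{3}{\left(g \right)} = \left(2 \cdot 12^{2}\right)^{3} = \left(2 \cdot 144\right)^{3} = 288^{3} = 23887872$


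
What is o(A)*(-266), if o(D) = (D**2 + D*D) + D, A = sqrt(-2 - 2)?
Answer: 2128 - 532*I ≈ 2128.0 - 532.0*I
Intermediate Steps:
A = 2*I (A = sqrt(-4) = 2*I ≈ 2.0*I)
o(D) = D + 2*D**2 (o(D) = (D**2 + D**2) + D = 2*D**2 + D = D + 2*D**2)
o(A)*(-266) = ((2*I)*(1 + 2*(2*I)))*(-266) = ((2*I)*(1 + 4*I))*(-266) = (2*I*(1 + 4*I))*(-266) = -532*I*(1 + 4*I)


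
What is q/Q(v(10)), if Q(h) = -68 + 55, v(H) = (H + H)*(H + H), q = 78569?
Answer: -78569/13 ≈ -6043.8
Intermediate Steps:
v(H) = 4*H² (v(H) = (2*H)*(2*H) = 4*H²)
Q(h) = -13
q/Q(v(10)) = 78569/(-13) = 78569*(-1/13) = -78569/13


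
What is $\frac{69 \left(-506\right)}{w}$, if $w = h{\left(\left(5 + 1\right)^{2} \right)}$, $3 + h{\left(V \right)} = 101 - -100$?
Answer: $- \frac{529}{3} \approx -176.33$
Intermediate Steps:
$h{\left(V \right)} = 198$ ($h{\left(V \right)} = -3 + \left(101 - -100\right) = -3 + \left(101 + 100\right) = -3 + 201 = 198$)
$w = 198$
$\frac{69 \left(-506\right)}{w} = \frac{69 \left(-506\right)}{198} = \left(-34914\right) \frac{1}{198} = - \frac{529}{3}$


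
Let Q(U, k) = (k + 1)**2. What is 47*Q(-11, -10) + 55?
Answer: 3862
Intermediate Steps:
Q(U, k) = (1 + k)**2
47*Q(-11, -10) + 55 = 47*(1 - 10)**2 + 55 = 47*(-9)**2 + 55 = 47*81 + 55 = 3807 + 55 = 3862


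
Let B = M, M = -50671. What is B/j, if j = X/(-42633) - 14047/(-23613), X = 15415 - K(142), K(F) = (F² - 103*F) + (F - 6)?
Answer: -5667793608051/40983502 ≈ -1.3829e+5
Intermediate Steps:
K(F) = -6 + F² - 102*F (K(F) = (F² - 103*F) + (-6 + F) = -6 + F² - 102*F)
B = -50671
X = 9741 (X = 15415 - (-6 + 142² - 102*142) = 15415 - (-6 + 20164 - 14484) = 15415 - 1*5674 = 15415 - 5674 = 9741)
j = 40983502/111854781 (j = 9741/(-42633) - 14047/(-23613) = 9741*(-1/42633) - 14047*(-1/23613) = -3247/14211 + 14047/23613 = 40983502/111854781 ≈ 0.36640)
B/j = -50671/40983502/111854781 = -50671*111854781/40983502 = -5667793608051/40983502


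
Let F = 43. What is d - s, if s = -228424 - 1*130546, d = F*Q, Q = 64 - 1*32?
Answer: 360346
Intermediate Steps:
Q = 32 (Q = 64 - 32 = 32)
d = 1376 (d = 43*32 = 1376)
s = -358970 (s = -228424 - 130546 = -358970)
d - s = 1376 - 1*(-358970) = 1376 + 358970 = 360346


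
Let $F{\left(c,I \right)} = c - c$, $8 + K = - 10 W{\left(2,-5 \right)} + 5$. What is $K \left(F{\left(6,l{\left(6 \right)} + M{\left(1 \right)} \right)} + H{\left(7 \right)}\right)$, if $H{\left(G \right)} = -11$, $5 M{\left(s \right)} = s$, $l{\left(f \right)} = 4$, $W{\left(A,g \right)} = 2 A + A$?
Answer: $693$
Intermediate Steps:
$W{\left(A,g \right)} = 3 A$
$M{\left(s \right)} = \frac{s}{5}$
$K = -63$ ($K = -8 + \left(- 10 \cdot 3 \cdot 2 + 5\right) = -8 + \left(\left(-10\right) 6 + 5\right) = -8 + \left(-60 + 5\right) = -8 - 55 = -63$)
$F{\left(c,I \right)} = 0$
$K \left(F{\left(6,l{\left(6 \right)} + M{\left(1 \right)} \right)} + H{\left(7 \right)}\right) = - 63 \left(0 - 11\right) = \left(-63\right) \left(-11\right) = 693$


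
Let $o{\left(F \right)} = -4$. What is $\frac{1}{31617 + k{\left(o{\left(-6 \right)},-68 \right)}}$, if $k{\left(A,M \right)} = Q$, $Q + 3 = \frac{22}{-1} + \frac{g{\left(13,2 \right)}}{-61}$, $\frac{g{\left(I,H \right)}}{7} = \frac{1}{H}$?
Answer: $\frac{122}{3854217} \approx 3.1654 \cdot 10^{-5}$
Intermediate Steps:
$g{\left(I,H \right)} = \frac{7}{H}$
$Q = - \frac{3057}{122}$ ($Q = -3 + \left(\frac{22}{-1} + \frac{7 \cdot \frac{1}{2}}{-61}\right) = -3 + \left(22 \left(-1\right) + 7 \cdot \frac{1}{2} \left(- \frac{1}{61}\right)\right) = -3 + \left(-22 + \frac{7}{2} \left(- \frac{1}{61}\right)\right) = -3 - \frac{2691}{122} = - \frac{3057}{122} \approx -25.057$)
$k{\left(A,M \right)} = - \frac{3057}{122}$
$\frac{1}{31617 + k{\left(o{\left(-6 \right)},-68 \right)}} = \frac{1}{31617 - \frac{3057}{122}} = \frac{1}{\frac{3854217}{122}} = \frac{122}{3854217}$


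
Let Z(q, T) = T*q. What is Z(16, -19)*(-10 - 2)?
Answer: 3648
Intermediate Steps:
Z(16, -19)*(-10 - 2) = (-19*16)*(-10 - 2) = -304*(-12) = 3648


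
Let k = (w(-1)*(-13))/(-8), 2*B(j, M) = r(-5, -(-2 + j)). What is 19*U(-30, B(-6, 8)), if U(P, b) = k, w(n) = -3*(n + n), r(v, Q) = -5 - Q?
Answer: 741/4 ≈ 185.25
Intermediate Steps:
B(j, M) = -7/2 + j/2 (B(j, M) = (-5 - (-1)*(-2 + j))/2 = (-5 - (2 - j))/2 = (-5 + (-2 + j))/2 = (-7 + j)/2 = -7/2 + j/2)
w(n) = -6*n
k = 39/4 (k = (-6*(-1)*(-13))/(-8) = (6*(-13))*(-1/8) = -78*(-1/8) = 39/4 ≈ 9.7500)
U(P, b) = 39/4
19*U(-30, B(-6, 8)) = 19*(39/4) = 741/4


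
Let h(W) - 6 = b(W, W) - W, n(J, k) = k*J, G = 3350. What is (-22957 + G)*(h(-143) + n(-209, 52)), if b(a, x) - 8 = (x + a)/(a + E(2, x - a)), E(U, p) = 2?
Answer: 29605883755/141 ≈ 2.0997e+8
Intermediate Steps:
b(a, x) = 8 + (a + x)/(2 + a) (b(a, x) = 8 + (x + a)/(a + 2) = 8 + (a + x)/(2 + a))
n(J, k) = J*k
h(W) = 6 - W + (16 + 10*W)/(2 + W) (h(W) = 6 + ((16 + W + 9*W)/(2 + W) - W) = 6 + ((16 + 10*W)/(2 + W) - W) = 6 + (-W + (16 + 10*W)/(2 + W)) = 6 - W + (16 + 10*W)/(2 + W))
(-22957 + G)*(h(-143) + n(-209, 52)) = (-22957 + 3350)*((28 - 1*(-143)² + 14*(-143))/(2 - 143) - 209*52) = -19607*((28 - 1*20449 - 2002)/(-141) - 10868) = -19607*(-(28 - 20449 - 2002)/141 - 10868) = -19607*(-1/141*(-22423) - 10868) = -19607*(22423/141 - 10868) = -19607*(-1509965/141) = 29605883755/141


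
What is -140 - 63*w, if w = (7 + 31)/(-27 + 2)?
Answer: -1106/25 ≈ -44.240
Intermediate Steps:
w = -38/25 (w = 38/(-25) = 38*(-1/25) = -38/25 ≈ -1.5200)
-140 - 63*w = -140 - 63*(-38/25) = -140 + 2394/25 = -1106/25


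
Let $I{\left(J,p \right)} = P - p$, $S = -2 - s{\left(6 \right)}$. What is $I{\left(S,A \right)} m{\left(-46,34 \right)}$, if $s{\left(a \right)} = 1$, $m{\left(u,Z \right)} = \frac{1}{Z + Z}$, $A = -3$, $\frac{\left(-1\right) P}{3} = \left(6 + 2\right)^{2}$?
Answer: $- \frac{189}{68} \approx -2.7794$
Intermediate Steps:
$P = -192$ ($P = - 3 \left(6 + 2\right)^{2} = - 3 \cdot 8^{2} = \left(-3\right) 64 = -192$)
$m{\left(u,Z \right)} = \frac{1}{2 Z}$
$S = -3$ ($S = -2 - 1 = -3$)
$I{\left(J,p \right)} = -192 - p$
$I{\left(S,A \right)} m{\left(-46,34 \right)} = \left(-192 - -3\right) \frac{1}{2 \cdot 34} = \left(-192 + 3\right) \frac{1}{2} \cdot \frac{1}{34} = \left(-189\right) \frac{1}{68} = - \frac{189}{68}$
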